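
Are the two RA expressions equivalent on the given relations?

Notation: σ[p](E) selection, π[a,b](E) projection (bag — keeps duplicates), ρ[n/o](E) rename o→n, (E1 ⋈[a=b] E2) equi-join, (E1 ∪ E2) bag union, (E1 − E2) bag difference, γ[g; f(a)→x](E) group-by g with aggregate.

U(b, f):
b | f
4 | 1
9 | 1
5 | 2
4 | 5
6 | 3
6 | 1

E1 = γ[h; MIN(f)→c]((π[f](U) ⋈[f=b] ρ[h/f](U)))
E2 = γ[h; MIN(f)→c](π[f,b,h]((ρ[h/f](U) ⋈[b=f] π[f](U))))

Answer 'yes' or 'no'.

E1 per-node cardinality:
  U → 6
  π[f](U) → 6
  U → 6
  ρ[h/f](U) → 6
  (π[f](U) ⋈[f=b] ρ[h/f](U)) → 1
  γ[h; MIN(f)→c]((π[f](U) ⋈[f=b] ρ[h/f](U))) → 1
E2 per-node cardinality:
  U → 6
  ρ[h/f](U) → 6
  U → 6
  π[f](U) → 6
  (ρ[h/f](U) ⋈[b=f] π[f](U)) → 1
  π[f,b,h]((ρ[h/f](U) ⋈[b=f] π[f](U))) → 1
  γ[h; MIN(f)→c](π[f,b,h]((ρ[h/f](U) ⋈[b=f] π[f](U)))) → 1

E1 and E2 produce the same multiset:
h | c
2 | 5

yes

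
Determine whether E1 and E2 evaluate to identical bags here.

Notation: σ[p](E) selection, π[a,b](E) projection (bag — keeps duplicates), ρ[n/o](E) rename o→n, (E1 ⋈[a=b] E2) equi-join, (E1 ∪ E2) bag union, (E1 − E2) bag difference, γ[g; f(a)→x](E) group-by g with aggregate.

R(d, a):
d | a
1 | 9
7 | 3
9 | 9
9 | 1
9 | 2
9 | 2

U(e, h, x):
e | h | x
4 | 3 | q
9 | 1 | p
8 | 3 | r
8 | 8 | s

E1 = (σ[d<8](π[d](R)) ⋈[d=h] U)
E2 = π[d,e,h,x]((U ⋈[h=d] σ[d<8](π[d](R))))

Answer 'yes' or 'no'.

E1 row counts bottom-up:
  R → 6
  π[d](R) → 6
  σ[d<8](π[d](R)) → 2
  U → 4
  (σ[d<8](π[d](R)) ⋈[d=h] U) → 1
E2 row counts bottom-up:
  U → 4
  R → 6
  π[d](R) → 6
  σ[d<8](π[d](R)) → 2
  (U ⋈[h=d] σ[d<8](π[d](R))) → 1
  π[d,e,h,x]((U ⋈[h=d] σ[d<8](π[d](R)))) → 1

E1 and E2 produce the same multiset:
d | e | h | x
1 | 9 | 1 | p

yes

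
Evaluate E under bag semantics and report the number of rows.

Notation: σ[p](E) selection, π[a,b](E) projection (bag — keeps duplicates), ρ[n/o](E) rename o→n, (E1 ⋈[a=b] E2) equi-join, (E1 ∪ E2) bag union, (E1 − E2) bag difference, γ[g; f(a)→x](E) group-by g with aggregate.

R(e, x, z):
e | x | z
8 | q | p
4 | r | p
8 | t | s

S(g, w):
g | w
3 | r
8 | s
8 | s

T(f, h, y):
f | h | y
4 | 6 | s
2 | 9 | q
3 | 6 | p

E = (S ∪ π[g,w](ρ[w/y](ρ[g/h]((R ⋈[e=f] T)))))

Row counts bottom-up:
  S → 3
  R → 3
  T → 3
  (R ⋈[e=f] T) → 1
  ρ[g/h]((R ⋈[e=f] T)) → 1
  ρ[w/y](ρ[g/h]((R ⋈[e=f] T))) → 1
  π[g,w](ρ[w/y](ρ[g/h]((R ⋈[e=f] T)))) → 1
  (S ∪ π[g,w](ρ[w/y](ρ[g/h]((R ⋈[e=f] T))))) → 4

|E| = 4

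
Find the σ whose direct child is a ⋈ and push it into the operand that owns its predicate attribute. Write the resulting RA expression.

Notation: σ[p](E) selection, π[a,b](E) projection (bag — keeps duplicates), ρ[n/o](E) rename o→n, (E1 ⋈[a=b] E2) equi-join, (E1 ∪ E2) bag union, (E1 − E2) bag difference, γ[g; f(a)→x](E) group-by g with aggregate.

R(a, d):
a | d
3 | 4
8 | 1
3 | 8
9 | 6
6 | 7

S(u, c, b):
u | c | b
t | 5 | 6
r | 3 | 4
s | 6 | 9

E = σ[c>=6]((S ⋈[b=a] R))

σ filters on c, owned by the left side.
E' = (σ[c>=6](S) ⋈[b=a] R)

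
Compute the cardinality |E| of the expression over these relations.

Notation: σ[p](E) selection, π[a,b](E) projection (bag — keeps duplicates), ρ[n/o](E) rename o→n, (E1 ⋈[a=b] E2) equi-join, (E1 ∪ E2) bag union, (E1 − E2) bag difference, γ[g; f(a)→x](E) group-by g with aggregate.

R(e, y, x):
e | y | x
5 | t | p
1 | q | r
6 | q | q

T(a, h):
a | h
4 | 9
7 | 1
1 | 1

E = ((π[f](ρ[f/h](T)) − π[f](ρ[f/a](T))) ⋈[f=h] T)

Per-node cardinality:
  T → 3
  ρ[f/h](T) → 3
  π[f](ρ[f/h](T)) → 3
  T → 3
  ρ[f/a](T) → 3
  π[f](ρ[f/a](T)) → 3
  (π[f](ρ[f/h](T)) − π[f](ρ[f/a](T))) → 2
  T → 3
  ((π[f](ρ[f/h](T)) − π[f](ρ[f/a](T))) ⋈[f=h] T) → 3

|E| = 3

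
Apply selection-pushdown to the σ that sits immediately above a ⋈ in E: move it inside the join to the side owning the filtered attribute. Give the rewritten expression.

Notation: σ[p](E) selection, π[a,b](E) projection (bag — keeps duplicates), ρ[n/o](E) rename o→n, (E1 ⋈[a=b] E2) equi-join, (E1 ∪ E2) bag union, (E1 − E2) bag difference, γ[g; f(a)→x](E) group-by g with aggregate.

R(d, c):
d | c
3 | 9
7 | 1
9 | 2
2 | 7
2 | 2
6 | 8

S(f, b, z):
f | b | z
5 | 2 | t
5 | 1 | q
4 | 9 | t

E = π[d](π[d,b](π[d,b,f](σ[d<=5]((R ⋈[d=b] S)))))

σ filters on d, owned by the left side.
E' = π[d](π[d,b](π[d,b,f]((σ[d<=5](R) ⋈[d=b] S))))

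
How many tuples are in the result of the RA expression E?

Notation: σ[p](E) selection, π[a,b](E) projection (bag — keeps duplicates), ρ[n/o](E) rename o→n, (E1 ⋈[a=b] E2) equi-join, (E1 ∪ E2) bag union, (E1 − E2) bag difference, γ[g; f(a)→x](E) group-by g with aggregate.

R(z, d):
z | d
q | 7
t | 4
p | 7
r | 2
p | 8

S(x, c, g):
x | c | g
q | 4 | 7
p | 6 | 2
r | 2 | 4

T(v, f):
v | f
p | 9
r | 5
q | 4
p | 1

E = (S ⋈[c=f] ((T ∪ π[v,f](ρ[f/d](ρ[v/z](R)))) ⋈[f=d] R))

Row counts bottom-up:
  S → 3
  T → 4
  R → 5
  ρ[v/z](R) → 5
  ρ[f/d](ρ[v/z](R)) → 5
  π[v,f](ρ[f/d](ρ[v/z](R))) → 5
  (T ∪ π[v,f](ρ[f/d](ρ[v/z](R)))) → 9
  R → 5
  ((T ∪ π[v,f](ρ[f/d](ρ[v/z](R)))) ⋈[f=d] R) → 8
  (S ⋈[c=f] ((T ∪ π[v,f](ρ[f/d](ρ[v/z](R)))) ⋈[f=d] R)) → 3

|E| = 3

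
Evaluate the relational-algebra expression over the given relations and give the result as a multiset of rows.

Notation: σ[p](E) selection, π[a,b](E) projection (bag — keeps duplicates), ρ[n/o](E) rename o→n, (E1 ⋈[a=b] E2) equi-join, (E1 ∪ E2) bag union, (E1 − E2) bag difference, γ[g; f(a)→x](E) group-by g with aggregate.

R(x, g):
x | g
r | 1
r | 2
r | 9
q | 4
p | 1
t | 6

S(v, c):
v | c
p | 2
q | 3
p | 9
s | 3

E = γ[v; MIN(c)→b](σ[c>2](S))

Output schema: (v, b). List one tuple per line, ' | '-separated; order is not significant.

Stepwise |·|:
  S → 4
  σ[c>2](S) → 3
  γ[v; MIN(c)→b](σ[c>2](S)) → 3

== RESULT ==
v | b
p | 9
q | 3
s | 3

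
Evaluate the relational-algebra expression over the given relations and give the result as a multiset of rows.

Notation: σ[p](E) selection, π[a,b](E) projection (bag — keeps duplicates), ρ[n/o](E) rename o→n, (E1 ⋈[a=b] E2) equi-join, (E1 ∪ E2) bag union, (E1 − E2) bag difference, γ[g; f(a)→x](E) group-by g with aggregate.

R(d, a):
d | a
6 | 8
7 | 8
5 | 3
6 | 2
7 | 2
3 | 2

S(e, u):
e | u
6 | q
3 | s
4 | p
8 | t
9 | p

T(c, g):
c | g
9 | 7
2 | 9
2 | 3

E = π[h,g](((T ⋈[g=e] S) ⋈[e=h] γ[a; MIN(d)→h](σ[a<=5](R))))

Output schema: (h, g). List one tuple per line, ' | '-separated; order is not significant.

Stepwise |·|:
  T → 3
  S → 5
  (T ⋈[g=e] S) → 2
  R → 6
  σ[a<=5](R) → 4
  γ[a; MIN(d)→h](σ[a<=5](R)) → 2
  ((T ⋈[g=e] S) ⋈[e=h] γ[a; MIN(d)→h](σ[a<=5](R))) → 1
  π[h,g](((T ⋈[g=e] S) ⋈[e=h] γ[a; MIN(d)→h](σ[a<=5](R)))) → 1

== RESULT ==
h | g
3 | 3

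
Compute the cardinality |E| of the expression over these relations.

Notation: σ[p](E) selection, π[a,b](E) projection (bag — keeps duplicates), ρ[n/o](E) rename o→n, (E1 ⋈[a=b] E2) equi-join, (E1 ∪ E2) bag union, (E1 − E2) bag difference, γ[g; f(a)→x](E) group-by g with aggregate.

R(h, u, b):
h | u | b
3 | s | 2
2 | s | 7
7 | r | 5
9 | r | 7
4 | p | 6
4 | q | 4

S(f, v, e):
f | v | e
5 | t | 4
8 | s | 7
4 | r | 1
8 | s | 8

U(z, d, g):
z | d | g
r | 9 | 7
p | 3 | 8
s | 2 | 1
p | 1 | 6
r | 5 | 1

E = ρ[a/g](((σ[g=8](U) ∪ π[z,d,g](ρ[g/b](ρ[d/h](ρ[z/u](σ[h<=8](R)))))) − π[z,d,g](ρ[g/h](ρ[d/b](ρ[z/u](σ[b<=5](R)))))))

Stepwise |·|:
  U → 5
  σ[g=8](U) → 1
  R → 6
  σ[h<=8](R) → 5
  ρ[z/u](σ[h<=8](R)) → 5
  ρ[d/h](ρ[z/u](σ[h<=8](R))) → 5
  ρ[g/b](ρ[d/h](ρ[z/u](σ[h<=8](R)))) → 5
  π[z,d,g](ρ[g/b](ρ[d/h](ρ[z/u](σ[h<=8](R))))) → 5
  (σ[g=8](U) ∪ π[z,d,g](ρ[g/b](ρ[d/h](ρ[z/u](σ[h<=8](R)))))) → 6
  R → 6
  σ[b<=5](R) → 3
  ρ[z/u](σ[b<=5](R)) → 3
  ρ[d/b](ρ[z/u](σ[b<=5](R))) → 3
  ρ[g/h](ρ[d/b](ρ[z/u](σ[b<=5](R)))) → 3
  π[z,d,g](ρ[g/h](ρ[d/b](ρ[z/u](σ[b<=5](R))))) → 3
  ((σ[g=8](U) ∪ π[z,d,g](ρ[g/b](ρ[d/h](ρ[z/u](σ[h<=8](R)))))) − π[z,d,g](ρ[g/h](ρ[d/b](ρ[z/u](σ[b<=5](R)))))) → 5
  ρ[a/g](((σ[g=8](U) ∪ π[z,d,g](ρ[g/b](ρ[d/h](ρ[z/u](σ[h<=8](R)))))) − π[z,d,g](ρ[g/h](ρ[d/b](ρ[z/u](σ[b<=5](R))))))) → 5

|E| = 5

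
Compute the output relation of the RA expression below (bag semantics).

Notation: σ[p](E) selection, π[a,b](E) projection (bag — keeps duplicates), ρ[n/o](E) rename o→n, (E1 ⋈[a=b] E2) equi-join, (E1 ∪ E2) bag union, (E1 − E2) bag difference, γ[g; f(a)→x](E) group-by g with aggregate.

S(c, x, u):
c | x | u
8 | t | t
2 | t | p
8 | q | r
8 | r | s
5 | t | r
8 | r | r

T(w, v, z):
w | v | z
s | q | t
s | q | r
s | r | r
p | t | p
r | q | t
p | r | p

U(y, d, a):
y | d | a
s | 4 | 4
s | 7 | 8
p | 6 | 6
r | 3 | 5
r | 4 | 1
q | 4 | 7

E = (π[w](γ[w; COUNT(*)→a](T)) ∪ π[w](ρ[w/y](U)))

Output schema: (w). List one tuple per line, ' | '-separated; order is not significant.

Stepwise |·|:
  T → 6
  γ[w; COUNT(*)→a](T) → 3
  π[w](γ[w; COUNT(*)→a](T)) → 3
  U → 6
  ρ[w/y](U) → 6
  π[w](ρ[w/y](U)) → 6
  (π[w](γ[w; COUNT(*)→a](T)) ∪ π[w](ρ[w/y](U))) → 9

== RESULT ==
w
p
p
q
r
r
r
s
s
s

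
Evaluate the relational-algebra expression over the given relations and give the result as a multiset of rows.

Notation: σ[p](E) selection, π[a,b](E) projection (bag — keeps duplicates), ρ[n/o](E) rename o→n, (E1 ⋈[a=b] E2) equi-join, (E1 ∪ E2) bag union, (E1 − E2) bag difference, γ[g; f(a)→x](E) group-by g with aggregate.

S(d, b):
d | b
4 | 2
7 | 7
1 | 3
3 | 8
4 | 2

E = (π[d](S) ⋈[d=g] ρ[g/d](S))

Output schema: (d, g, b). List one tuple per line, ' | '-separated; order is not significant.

Per-node cardinality:
  S → 5
  π[d](S) → 5
  S → 5
  ρ[g/d](S) → 5
  (π[d](S) ⋈[d=g] ρ[g/d](S)) → 7

== RESULT ==
d | g | b
1 | 1 | 3
3 | 3 | 8
4 | 4 | 2
4 | 4 | 2
4 | 4 | 2
4 | 4 | 2
7 | 7 | 7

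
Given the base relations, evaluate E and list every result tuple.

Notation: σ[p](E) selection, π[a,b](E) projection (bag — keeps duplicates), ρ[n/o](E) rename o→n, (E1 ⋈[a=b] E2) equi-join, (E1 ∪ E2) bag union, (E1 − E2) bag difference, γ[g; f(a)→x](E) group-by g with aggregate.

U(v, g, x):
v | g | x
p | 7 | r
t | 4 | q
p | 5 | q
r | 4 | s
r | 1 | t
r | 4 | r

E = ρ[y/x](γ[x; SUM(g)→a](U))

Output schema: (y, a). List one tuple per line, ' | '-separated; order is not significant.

Row counts bottom-up:
  U → 6
  γ[x; SUM(g)→a](U) → 4
  ρ[y/x](γ[x; SUM(g)→a](U)) → 4

== RESULT ==
y | a
q | 9
r | 11
s | 4
t | 1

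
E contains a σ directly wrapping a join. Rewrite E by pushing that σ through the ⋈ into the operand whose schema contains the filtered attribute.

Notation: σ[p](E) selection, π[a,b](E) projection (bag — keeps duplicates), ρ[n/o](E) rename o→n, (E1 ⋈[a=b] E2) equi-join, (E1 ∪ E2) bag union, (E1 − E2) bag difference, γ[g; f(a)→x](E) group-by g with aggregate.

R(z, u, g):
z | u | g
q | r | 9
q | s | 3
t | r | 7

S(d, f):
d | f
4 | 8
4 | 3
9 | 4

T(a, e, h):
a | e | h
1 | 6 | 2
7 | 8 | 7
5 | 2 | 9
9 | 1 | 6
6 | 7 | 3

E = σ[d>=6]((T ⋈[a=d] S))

σ filters on d, owned by the right side.
E' = (T ⋈[a=d] σ[d>=6](S))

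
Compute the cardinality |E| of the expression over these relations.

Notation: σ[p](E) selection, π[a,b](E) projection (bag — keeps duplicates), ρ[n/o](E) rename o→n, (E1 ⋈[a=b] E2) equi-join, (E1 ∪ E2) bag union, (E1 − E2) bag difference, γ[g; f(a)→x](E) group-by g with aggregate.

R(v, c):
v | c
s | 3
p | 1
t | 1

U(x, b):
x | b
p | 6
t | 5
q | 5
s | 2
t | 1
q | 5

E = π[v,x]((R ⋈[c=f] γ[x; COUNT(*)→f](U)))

Subexpression sizes:
  R → 3
  U → 6
  γ[x; COUNT(*)→f](U) → 4
  (R ⋈[c=f] γ[x; COUNT(*)→f](U)) → 4
  π[v,x]((R ⋈[c=f] γ[x; COUNT(*)→f](U))) → 4

|E| = 4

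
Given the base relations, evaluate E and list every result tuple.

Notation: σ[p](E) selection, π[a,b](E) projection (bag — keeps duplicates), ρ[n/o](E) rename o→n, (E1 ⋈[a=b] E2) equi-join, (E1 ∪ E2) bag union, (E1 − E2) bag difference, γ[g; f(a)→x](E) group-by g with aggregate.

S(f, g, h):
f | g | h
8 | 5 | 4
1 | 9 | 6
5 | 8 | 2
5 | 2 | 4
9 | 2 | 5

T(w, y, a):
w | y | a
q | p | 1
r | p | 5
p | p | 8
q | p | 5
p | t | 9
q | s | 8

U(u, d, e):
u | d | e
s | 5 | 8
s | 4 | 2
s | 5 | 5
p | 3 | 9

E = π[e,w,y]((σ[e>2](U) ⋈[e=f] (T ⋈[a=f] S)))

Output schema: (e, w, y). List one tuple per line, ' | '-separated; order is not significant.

Row counts bottom-up:
  U → 4
  σ[e>2](U) → 3
  T → 6
  S → 5
  (T ⋈[a=f] S) → 8
  (σ[e>2](U) ⋈[e=f] (T ⋈[a=f] S)) → 7
  π[e,w,y]((σ[e>2](U) ⋈[e=f] (T ⋈[a=f] S))) → 7

== RESULT ==
e | w | y
5 | q | p
5 | q | p
5 | r | p
5 | r | p
8 | p | p
8 | q | s
9 | p | t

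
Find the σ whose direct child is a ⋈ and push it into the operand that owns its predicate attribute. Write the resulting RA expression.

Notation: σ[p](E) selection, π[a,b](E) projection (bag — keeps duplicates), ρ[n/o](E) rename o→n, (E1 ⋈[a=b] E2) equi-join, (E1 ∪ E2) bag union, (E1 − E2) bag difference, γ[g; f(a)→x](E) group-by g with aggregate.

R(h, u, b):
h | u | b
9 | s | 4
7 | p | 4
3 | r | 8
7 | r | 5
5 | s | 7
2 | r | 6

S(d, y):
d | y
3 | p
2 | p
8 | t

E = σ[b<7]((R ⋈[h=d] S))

σ filters on b, owned by the left side.
E' = (σ[b<7](R) ⋈[h=d] S)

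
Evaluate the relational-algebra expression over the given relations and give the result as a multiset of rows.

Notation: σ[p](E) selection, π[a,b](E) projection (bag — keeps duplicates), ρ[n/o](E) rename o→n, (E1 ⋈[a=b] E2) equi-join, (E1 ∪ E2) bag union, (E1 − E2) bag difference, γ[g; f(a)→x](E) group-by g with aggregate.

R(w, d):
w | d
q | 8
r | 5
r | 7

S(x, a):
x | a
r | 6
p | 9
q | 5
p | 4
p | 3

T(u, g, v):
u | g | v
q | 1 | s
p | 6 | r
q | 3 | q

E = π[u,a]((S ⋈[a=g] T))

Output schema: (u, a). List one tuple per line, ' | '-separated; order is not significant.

Stepwise |·|:
  S → 5
  T → 3
  (S ⋈[a=g] T) → 2
  π[u,a]((S ⋈[a=g] T)) → 2

== RESULT ==
u | a
p | 6
q | 3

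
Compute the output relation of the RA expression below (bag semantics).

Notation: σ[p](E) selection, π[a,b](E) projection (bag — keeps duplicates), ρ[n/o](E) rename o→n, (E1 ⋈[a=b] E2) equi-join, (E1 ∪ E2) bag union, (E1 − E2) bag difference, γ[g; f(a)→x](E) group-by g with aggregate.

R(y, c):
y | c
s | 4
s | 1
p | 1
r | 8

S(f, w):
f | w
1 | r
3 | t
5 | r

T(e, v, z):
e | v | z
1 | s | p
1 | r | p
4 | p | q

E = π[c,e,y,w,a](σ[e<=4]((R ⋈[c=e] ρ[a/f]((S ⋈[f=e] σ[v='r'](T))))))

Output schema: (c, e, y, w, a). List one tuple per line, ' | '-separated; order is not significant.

Stepwise |·|:
  R → 4
  S → 3
  T → 3
  σ[v='r'](T) → 1
  (S ⋈[f=e] σ[v='r'](T)) → 1
  ρ[a/f]((S ⋈[f=e] σ[v='r'](T))) → 1
  (R ⋈[c=e] ρ[a/f]((S ⋈[f=e] σ[v='r'](T)))) → 2
  σ[e<=4]((R ⋈[c=e] ρ[a/f]((S ⋈[f=e] σ[v='r'](T))))) → 2
  π[c,e,y,w,a](σ[e<=4]((R ⋈[c=e] ρ[a/f]((S ⋈[f=e] σ[v='r'](T)))))) → 2

== RESULT ==
c | e | y | w | a
1 | 1 | p | r | 1
1 | 1 | s | r | 1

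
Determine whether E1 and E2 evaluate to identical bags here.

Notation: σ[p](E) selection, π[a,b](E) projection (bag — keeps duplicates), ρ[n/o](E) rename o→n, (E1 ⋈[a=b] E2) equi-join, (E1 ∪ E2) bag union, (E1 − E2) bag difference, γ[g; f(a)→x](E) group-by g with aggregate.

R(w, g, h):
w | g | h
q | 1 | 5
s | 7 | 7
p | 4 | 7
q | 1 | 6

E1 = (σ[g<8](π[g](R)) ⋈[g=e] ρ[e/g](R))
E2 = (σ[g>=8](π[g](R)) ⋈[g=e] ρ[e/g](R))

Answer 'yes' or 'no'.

E1 subexpression sizes:
  R → 4
  π[g](R) → 4
  σ[g<8](π[g](R)) → 4
  R → 4
  ρ[e/g](R) → 4
  (σ[g<8](π[g](R)) ⋈[g=e] ρ[e/g](R)) → 6
E2 subexpression sizes:
  R → 4
  π[g](R) → 4
  σ[g>=8](π[g](R)) → 0
  R → 4
  ρ[e/g](R) → 4
  (σ[g>=8](π[g](R)) ⋈[g=e] ρ[e/g](R)) → 0

E1 result:
g | w | e | h
1 | q | 1 | 5
1 | q | 1 | 5
1 | q | 1 | 6
1 | q | 1 | 6
4 | p | 4 | 7
7 | s | 7 | 7
E2 result:
g | w | e | h
(0 rows)
Witness: (7, 's', 7, 7) appears 1× in E1 but 0× in E2.

no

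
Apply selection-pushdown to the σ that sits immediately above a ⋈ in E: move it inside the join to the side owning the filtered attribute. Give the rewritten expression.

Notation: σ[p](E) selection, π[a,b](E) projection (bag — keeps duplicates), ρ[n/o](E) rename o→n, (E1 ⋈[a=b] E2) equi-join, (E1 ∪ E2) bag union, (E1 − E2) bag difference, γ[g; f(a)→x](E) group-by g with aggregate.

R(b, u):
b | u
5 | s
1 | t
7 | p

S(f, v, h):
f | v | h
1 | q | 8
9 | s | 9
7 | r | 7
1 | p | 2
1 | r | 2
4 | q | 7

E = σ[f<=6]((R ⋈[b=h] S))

σ filters on f, owned by the right side.
E' = (R ⋈[b=h] σ[f<=6](S))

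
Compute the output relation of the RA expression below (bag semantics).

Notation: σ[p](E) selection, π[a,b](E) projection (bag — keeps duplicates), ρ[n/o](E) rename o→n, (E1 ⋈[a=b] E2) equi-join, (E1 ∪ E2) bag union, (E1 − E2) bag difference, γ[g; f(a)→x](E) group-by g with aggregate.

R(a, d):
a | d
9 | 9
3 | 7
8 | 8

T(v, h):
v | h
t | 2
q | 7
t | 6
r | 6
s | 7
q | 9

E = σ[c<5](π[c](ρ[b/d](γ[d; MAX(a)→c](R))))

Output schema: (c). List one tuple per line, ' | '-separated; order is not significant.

Row counts bottom-up:
  R → 3
  γ[d; MAX(a)→c](R) → 3
  ρ[b/d](γ[d; MAX(a)→c](R)) → 3
  π[c](ρ[b/d](γ[d; MAX(a)→c](R))) → 3
  σ[c<5](π[c](ρ[b/d](γ[d; MAX(a)→c](R)))) → 1

== RESULT ==
c
3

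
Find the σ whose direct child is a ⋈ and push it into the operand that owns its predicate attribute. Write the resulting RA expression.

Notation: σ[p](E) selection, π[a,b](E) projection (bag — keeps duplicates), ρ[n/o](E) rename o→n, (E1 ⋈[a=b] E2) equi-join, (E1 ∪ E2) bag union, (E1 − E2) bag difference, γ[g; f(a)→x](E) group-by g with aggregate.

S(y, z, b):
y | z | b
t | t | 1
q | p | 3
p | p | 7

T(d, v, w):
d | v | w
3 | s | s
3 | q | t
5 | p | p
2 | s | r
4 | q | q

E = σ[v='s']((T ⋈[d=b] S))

σ filters on v, owned by the left side.
E' = (σ[v='s'](T) ⋈[d=b] S)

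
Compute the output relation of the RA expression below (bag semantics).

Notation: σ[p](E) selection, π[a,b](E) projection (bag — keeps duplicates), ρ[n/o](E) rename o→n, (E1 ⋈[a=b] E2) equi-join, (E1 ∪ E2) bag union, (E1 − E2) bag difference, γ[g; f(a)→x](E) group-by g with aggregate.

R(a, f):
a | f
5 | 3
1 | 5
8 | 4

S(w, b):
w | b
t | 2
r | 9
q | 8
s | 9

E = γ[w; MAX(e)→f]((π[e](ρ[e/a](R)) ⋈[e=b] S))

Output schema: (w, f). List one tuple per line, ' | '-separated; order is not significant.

Subexpression sizes:
  R → 3
  ρ[e/a](R) → 3
  π[e](ρ[e/a](R)) → 3
  S → 4
  (π[e](ρ[e/a](R)) ⋈[e=b] S) → 1
  γ[w; MAX(e)→f]((π[e](ρ[e/a](R)) ⋈[e=b] S)) → 1

== RESULT ==
w | f
q | 8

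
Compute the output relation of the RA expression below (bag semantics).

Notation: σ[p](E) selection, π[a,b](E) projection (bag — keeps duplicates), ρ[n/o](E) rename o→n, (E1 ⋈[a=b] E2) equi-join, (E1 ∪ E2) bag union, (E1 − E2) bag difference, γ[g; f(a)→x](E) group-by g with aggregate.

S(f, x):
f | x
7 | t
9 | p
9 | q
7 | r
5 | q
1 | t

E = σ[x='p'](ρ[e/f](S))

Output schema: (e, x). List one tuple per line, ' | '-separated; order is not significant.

Stepwise |·|:
  S → 6
  ρ[e/f](S) → 6
  σ[x='p'](ρ[e/f](S)) → 1

== RESULT ==
e | x
9 | p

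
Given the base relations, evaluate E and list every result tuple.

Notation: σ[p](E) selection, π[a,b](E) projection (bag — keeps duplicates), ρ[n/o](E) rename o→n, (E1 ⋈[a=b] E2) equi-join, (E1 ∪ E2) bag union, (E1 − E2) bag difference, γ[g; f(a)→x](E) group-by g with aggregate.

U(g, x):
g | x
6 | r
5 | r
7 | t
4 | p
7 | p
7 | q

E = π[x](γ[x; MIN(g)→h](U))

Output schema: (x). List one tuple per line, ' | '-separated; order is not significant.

Subexpression sizes:
  U → 6
  γ[x; MIN(g)→h](U) → 4
  π[x](γ[x; MIN(g)→h](U)) → 4

== RESULT ==
x
p
q
r
t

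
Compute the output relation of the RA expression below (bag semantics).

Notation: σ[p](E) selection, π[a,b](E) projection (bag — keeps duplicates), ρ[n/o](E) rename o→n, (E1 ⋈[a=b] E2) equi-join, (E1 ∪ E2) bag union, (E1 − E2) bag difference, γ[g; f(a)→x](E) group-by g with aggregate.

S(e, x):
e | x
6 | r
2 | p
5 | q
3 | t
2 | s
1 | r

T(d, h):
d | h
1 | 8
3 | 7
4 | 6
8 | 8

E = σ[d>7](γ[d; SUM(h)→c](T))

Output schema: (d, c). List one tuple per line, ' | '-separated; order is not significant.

Row counts bottom-up:
  T → 4
  γ[d; SUM(h)→c](T) → 4
  σ[d>7](γ[d; SUM(h)→c](T)) → 1

== RESULT ==
d | c
8 | 8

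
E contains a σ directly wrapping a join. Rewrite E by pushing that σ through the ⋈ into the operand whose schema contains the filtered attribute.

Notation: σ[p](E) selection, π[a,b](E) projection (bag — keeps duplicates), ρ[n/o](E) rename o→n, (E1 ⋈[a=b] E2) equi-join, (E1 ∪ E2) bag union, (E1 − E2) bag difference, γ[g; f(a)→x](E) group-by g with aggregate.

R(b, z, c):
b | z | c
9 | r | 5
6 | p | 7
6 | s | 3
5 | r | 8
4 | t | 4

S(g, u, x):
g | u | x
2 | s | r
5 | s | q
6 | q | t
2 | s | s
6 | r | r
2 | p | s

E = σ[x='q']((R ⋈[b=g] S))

σ filters on x, owned by the right side.
E' = (R ⋈[b=g] σ[x='q'](S))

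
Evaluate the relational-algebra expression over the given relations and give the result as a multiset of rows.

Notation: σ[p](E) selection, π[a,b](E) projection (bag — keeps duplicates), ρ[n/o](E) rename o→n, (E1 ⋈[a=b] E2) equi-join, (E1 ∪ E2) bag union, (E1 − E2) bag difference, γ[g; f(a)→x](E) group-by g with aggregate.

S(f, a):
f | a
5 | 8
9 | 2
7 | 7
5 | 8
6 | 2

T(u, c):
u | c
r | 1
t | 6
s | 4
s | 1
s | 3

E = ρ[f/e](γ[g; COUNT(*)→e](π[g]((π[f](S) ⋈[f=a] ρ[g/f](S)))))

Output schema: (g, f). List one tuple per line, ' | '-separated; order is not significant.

Stepwise |·|:
  S → 5
  π[f](S) → 5
  S → 5
  ρ[g/f](S) → 5
  (π[f](S) ⋈[f=a] ρ[g/f](S)) → 1
  π[g]((π[f](S) ⋈[f=a] ρ[g/f](S))) → 1
  γ[g; COUNT(*)→e](π[g]((π[f](S) ⋈[f=a] ρ[g/f](S)))) → 1
  ρ[f/e](γ[g; COUNT(*)→e](π[g]((π[f](S) ⋈[f=a] ρ[g/f](S))))) → 1

== RESULT ==
g | f
7 | 1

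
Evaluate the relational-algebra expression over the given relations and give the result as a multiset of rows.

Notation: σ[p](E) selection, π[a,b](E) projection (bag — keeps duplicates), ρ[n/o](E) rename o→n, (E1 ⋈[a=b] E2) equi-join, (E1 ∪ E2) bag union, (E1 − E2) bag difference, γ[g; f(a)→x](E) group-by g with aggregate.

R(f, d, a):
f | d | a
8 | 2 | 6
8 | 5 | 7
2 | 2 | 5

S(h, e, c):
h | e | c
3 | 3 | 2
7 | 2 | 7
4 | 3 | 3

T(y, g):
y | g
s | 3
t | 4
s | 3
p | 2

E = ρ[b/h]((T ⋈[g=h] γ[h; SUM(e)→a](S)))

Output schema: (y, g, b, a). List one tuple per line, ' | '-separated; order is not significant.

Row counts bottom-up:
  T → 4
  S → 3
  γ[h; SUM(e)→a](S) → 3
  (T ⋈[g=h] γ[h; SUM(e)→a](S)) → 3
  ρ[b/h]((T ⋈[g=h] γ[h; SUM(e)→a](S))) → 3

== RESULT ==
y | g | b | a
s | 3 | 3 | 3
s | 3 | 3 | 3
t | 4 | 4 | 3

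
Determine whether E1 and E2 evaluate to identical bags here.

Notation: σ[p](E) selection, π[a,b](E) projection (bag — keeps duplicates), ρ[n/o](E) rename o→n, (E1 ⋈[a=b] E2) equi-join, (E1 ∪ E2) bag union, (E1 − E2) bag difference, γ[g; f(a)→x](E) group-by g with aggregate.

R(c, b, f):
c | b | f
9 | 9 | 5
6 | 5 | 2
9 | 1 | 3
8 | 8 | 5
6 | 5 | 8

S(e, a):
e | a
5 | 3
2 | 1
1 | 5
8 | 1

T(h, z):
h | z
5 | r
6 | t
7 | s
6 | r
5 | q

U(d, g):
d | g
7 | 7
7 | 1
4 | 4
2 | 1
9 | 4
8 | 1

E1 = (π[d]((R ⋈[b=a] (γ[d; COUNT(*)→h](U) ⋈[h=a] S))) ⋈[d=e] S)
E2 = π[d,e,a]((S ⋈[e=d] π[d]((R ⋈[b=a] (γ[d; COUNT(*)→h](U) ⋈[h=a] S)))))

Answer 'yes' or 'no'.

E1 row counts bottom-up:
  R → 5
  U → 6
  γ[d; COUNT(*)→h](U) → 5
  S → 4
  (γ[d; COUNT(*)→h](U) ⋈[h=a] S) → 8
  (R ⋈[b=a] (γ[d; COUNT(*)→h](U) ⋈[h=a] S)) → 8
  π[d]((R ⋈[b=a] (γ[d; COUNT(*)→h](U) ⋈[h=a] S))) → 8
  S → 4
  (π[d]((R ⋈[b=a] (γ[d; COUNT(*)→h](U) ⋈[h=a] S))) ⋈[d=e] S) → 4
E2 row counts bottom-up:
  S → 4
  R → 5
  U → 6
  γ[d; COUNT(*)→h](U) → 5
  S → 4
  (γ[d; COUNT(*)→h](U) ⋈[h=a] S) → 8
  (R ⋈[b=a] (γ[d; COUNT(*)→h](U) ⋈[h=a] S)) → 8
  π[d]((R ⋈[b=a] (γ[d; COUNT(*)→h](U) ⋈[h=a] S))) → 8
  (S ⋈[e=d] π[d]((R ⋈[b=a] (γ[d; COUNT(*)→h](U) ⋈[h=a] S)))) → 4
  π[d,e,a]((S ⋈[e=d] π[d]((R ⋈[b=a] (γ[d; COUNT(*)→h](U) ⋈[h=a] S))))) → 4

E1 and E2 produce the same multiset:
d | e | a
2 | 2 | 1
2 | 2 | 1
8 | 8 | 1
8 | 8 | 1

yes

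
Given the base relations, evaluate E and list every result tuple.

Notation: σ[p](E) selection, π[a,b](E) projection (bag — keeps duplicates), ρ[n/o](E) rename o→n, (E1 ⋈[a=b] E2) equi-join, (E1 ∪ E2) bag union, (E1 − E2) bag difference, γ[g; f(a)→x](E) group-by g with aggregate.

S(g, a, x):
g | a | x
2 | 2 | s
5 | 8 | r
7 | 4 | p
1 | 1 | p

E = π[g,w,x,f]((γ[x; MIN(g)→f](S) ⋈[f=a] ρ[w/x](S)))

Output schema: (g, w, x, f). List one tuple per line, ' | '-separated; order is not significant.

Per-node cardinality:
  S → 4
  γ[x; MIN(g)→f](S) → 3
  S → 4
  ρ[w/x](S) → 4
  (γ[x; MIN(g)→f](S) ⋈[f=a] ρ[w/x](S)) → 2
  π[g,w,x,f]((γ[x; MIN(g)→f](S) ⋈[f=a] ρ[w/x](S))) → 2

== RESULT ==
g | w | x | f
1 | p | p | 1
2 | s | s | 2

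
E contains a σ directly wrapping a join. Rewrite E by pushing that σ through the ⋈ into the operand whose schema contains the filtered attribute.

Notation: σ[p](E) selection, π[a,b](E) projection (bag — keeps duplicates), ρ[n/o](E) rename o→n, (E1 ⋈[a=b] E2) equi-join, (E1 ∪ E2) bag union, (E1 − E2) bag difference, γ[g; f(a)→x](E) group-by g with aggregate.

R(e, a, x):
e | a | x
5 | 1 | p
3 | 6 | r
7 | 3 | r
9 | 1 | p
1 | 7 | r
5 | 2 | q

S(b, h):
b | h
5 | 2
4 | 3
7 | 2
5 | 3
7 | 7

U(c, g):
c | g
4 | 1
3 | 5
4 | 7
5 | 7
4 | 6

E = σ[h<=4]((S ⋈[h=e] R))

σ filters on h, owned by the left side.
E' = (σ[h<=4](S) ⋈[h=e] R)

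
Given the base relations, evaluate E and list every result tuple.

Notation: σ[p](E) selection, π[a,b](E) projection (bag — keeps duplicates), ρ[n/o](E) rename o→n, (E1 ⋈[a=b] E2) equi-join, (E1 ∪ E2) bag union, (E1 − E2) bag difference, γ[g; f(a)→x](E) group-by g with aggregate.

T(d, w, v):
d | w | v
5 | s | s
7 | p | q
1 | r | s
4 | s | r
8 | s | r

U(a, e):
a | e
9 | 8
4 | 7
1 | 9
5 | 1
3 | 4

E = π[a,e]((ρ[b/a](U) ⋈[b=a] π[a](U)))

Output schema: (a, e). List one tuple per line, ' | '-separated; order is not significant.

Subexpression sizes:
  U → 5
  ρ[b/a](U) → 5
  U → 5
  π[a](U) → 5
  (ρ[b/a](U) ⋈[b=a] π[a](U)) → 5
  π[a,e]((ρ[b/a](U) ⋈[b=a] π[a](U))) → 5

== RESULT ==
a | e
1 | 9
3 | 4
4 | 7
5 | 1
9 | 8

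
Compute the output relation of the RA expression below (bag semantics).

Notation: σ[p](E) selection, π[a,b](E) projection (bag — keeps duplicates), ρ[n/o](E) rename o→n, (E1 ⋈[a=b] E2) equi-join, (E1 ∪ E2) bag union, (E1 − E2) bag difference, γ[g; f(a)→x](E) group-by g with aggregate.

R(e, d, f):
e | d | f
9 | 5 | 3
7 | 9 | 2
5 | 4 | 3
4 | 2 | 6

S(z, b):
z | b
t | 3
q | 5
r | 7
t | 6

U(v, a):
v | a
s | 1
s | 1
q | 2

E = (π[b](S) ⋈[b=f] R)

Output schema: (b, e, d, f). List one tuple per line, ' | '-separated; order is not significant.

Per-node cardinality:
  S → 4
  π[b](S) → 4
  R → 4
  (π[b](S) ⋈[b=f] R) → 3

== RESULT ==
b | e | d | f
3 | 5 | 4 | 3
3 | 9 | 5 | 3
6 | 4 | 2 | 6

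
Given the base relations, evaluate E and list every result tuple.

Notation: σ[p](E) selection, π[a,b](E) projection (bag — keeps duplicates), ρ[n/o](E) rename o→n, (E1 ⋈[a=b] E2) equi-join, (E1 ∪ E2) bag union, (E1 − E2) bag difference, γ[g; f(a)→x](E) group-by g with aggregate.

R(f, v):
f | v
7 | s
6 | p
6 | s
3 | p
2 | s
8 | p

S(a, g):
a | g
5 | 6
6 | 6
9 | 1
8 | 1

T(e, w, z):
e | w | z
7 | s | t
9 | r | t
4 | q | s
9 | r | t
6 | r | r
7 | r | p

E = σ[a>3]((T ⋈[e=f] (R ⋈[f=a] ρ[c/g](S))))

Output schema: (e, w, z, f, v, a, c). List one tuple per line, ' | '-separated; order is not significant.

Row counts bottom-up:
  T → 6
  R → 6
  S → 4
  ρ[c/g](S) → 4
  (R ⋈[f=a] ρ[c/g](S)) → 3
  (T ⋈[e=f] (R ⋈[f=a] ρ[c/g](S))) → 2
  σ[a>3]((T ⋈[e=f] (R ⋈[f=a] ρ[c/g](S)))) → 2

== RESULT ==
e | w | z | f | v | a | c
6 | r | r | 6 | p | 6 | 6
6 | r | r | 6 | s | 6 | 6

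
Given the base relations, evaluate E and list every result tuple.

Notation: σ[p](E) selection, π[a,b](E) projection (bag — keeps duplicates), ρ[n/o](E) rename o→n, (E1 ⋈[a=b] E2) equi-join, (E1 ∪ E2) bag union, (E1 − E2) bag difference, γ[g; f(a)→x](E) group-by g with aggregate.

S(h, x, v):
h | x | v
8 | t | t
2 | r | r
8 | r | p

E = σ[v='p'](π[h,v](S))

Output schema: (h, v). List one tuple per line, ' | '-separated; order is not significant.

Per-node cardinality:
  S → 3
  π[h,v](S) → 3
  σ[v='p'](π[h,v](S)) → 1

== RESULT ==
h | v
8 | p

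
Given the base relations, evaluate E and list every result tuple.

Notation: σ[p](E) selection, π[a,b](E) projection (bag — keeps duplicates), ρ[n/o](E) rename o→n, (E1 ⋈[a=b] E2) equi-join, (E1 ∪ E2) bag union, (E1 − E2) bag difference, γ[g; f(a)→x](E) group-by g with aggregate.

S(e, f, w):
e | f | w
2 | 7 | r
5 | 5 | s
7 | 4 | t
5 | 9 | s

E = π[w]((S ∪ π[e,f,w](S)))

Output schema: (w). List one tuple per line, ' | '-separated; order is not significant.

Row counts bottom-up:
  S → 4
  S → 4
  π[e,f,w](S) → 4
  (S ∪ π[e,f,w](S)) → 8
  π[w]((S ∪ π[e,f,w](S))) → 8

== RESULT ==
w
r
r
s
s
s
s
t
t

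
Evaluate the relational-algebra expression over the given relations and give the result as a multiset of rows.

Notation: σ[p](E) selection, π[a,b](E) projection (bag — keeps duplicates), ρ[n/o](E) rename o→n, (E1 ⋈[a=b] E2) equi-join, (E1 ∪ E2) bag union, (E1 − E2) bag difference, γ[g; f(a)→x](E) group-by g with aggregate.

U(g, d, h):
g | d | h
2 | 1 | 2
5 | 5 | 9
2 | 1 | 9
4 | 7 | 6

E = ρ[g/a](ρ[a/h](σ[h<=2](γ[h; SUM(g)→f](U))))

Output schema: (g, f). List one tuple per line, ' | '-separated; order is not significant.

Subexpression sizes:
  U → 4
  γ[h; SUM(g)→f](U) → 3
  σ[h<=2](γ[h; SUM(g)→f](U)) → 1
  ρ[a/h](σ[h<=2](γ[h; SUM(g)→f](U))) → 1
  ρ[g/a](ρ[a/h](σ[h<=2](γ[h; SUM(g)→f](U)))) → 1

== RESULT ==
g | f
2 | 2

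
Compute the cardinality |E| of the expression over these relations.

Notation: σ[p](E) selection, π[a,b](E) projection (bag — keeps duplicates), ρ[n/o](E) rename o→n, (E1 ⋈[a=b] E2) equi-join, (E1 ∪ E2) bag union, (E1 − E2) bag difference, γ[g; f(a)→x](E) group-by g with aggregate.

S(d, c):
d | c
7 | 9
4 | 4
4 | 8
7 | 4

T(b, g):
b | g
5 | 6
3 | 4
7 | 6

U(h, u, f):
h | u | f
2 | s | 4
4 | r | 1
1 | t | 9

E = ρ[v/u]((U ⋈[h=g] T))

Stepwise |·|:
  U → 3
  T → 3
  (U ⋈[h=g] T) → 1
  ρ[v/u]((U ⋈[h=g] T)) → 1

|E| = 1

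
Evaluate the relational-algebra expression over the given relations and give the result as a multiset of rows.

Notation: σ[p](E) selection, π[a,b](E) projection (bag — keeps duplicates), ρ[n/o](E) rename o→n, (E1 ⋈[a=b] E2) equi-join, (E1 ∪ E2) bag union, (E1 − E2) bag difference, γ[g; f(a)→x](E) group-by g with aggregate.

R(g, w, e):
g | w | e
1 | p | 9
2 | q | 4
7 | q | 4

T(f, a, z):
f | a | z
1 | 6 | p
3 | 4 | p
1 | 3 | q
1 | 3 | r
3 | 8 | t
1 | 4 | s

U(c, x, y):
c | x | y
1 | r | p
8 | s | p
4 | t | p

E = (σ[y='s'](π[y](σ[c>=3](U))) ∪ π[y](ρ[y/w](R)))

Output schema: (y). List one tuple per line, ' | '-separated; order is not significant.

Per-node cardinality:
  U → 3
  σ[c>=3](U) → 2
  π[y](σ[c>=3](U)) → 2
  σ[y='s'](π[y](σ[c>=3](U))) → 0
  R → 3
  ρ[y/w](R) → 3
  π[y](ρ[y/w](R)) → 3
  (σ[y='s'](π[y](σ[c>=3](U))) ∪ π[y](ρ[y/w](R))) → 3

== RESULT ==
y
p
q
q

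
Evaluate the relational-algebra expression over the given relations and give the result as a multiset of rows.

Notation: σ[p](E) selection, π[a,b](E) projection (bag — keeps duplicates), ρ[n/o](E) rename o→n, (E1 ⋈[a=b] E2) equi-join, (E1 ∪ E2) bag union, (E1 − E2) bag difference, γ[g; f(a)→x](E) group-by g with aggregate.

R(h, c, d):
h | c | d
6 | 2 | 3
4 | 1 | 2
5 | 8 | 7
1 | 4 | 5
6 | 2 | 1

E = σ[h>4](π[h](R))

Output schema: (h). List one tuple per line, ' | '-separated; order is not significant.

Subexpression sizes:
  R → 5
  π[h](R) → 5
  σ[h>4](π[h](R)) → 3

== RESULT ==
h
5
6
6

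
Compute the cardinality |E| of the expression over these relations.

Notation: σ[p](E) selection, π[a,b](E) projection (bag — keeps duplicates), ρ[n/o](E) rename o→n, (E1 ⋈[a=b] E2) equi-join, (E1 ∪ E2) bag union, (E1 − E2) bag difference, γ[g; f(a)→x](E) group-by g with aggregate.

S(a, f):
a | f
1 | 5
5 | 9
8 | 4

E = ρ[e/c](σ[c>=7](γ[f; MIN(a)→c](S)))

Subexpression sizes:
  S → 3
  γ[f; MIN(a)→c](S) → 3
  σ[c>=7](γ[f; MIN(a)→c](S)) → 1
  ρ[e/c](σ[c>=7](γ[f; MIN(a)→c](S))) → 1

|E| = 1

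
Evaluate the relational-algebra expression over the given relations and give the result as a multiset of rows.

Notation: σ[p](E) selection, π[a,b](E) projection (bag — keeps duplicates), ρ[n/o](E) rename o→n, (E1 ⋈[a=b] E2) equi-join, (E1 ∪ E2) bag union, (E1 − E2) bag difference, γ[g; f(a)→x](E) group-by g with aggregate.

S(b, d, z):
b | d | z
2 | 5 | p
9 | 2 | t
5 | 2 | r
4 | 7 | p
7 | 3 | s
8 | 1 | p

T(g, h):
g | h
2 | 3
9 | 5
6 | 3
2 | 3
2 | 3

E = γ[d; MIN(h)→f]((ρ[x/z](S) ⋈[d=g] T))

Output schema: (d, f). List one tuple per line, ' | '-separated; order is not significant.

Subexpression sizes:
  S → 6
  ρ[x/z](S) → 6
  T → 5
  (ρ[x/z](S) ⋈[d=g] T) → 6
  γ[d; MIN(h)→f]((ρ[x/z](S) ⋈[d=g] T)) → 1

== RESULT ==
d | f
2 | 3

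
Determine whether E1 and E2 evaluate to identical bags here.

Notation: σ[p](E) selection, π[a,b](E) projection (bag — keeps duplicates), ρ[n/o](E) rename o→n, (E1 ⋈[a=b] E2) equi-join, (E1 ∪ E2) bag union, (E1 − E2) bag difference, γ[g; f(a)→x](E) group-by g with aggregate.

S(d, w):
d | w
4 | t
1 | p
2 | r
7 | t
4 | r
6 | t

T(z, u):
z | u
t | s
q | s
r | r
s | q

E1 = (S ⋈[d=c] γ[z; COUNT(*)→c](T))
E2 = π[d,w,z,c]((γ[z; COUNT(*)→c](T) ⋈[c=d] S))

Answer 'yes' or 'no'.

E1 per-node cardinality:
  S → 6
  T → 4
  γ[z; COUNT(*)→c](T) → 4
  (S ⋈[d=c] γ[z; COUNT(*)→c](T)) → 4
E2 per-node cardinality:
  T → 4
  γ[z; COUNT(*)→c](T) → 4
  S → 6
  (γ[z; COUNT(*)→c](T) ⋈[c=d] S) → 4
  π[d,w,z,c]((γ[z; COUNT(*)→c](T) ⋈[c=d] S)) → 4

E1 and E2 produce the same multiset:
d | w | z | c
1 | p | q | 1
1 | p | r | 1
1 | p | s | 1
1 | p | t | 1

yes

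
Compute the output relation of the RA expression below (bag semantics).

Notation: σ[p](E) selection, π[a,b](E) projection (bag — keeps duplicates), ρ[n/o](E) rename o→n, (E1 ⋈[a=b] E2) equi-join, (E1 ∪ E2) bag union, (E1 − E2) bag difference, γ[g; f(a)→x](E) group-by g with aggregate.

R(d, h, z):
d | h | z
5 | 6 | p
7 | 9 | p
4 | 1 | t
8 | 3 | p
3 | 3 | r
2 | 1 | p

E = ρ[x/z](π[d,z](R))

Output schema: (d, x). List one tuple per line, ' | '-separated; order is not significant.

Row counts bottom-up:
  R → 6
  π[d,z](R) → 6
  ρ[x/z](π[d,z](R)) → 6

== RESULT ==
d | x
2 | p
3 | r
4 | t
5 | p
7 | p
8 | p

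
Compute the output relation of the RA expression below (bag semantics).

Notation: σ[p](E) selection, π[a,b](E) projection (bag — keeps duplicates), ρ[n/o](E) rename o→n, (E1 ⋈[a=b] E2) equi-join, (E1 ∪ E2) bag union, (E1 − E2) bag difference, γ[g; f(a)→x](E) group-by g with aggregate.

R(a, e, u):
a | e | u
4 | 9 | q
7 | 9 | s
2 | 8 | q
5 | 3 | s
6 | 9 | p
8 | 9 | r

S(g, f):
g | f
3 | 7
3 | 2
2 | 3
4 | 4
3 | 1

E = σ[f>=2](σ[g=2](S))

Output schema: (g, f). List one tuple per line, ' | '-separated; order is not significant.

Subexpression sizes:
  S → 5
  σ[g=2](S) → 1
  σ[f>=2](σ[g=2](S)) → 1

== RESULT ==
g | f
2 | 3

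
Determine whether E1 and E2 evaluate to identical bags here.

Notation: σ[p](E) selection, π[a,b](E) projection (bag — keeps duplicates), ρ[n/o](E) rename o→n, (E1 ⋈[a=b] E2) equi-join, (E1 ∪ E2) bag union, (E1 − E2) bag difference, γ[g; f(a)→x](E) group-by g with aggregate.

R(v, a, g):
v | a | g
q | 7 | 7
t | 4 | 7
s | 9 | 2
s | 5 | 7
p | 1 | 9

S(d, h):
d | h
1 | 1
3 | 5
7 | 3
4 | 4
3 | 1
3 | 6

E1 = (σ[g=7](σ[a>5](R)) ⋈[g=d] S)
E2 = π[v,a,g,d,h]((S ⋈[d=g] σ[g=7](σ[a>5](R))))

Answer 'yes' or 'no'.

E1 per-node cardinality:
  R → 5
  σ[a>5](R) → 2
  σ[g=7](σ[a>5](R)) → 1
  S → 6
  (σ[g=7](σ[a>5](R)) ⋈[g=d] S) → 1
E2 per-node cardinality:
  S → 6
  R → 5
  σ[a>5](R) → 2
  σ[g=7](σ[a>5](R)) → 1
  (S ⋈[d=g] σ[g=7](σ[a>5](R))) → 1
  π[v,a,g,d,h]((S ⋈[d=g] σ[g=7](σ[a>5](R)))) → 1

E1 and E2 produce the same multiset:
v | a | g | d | h
q | 7 | 7 | 7 | 3

yes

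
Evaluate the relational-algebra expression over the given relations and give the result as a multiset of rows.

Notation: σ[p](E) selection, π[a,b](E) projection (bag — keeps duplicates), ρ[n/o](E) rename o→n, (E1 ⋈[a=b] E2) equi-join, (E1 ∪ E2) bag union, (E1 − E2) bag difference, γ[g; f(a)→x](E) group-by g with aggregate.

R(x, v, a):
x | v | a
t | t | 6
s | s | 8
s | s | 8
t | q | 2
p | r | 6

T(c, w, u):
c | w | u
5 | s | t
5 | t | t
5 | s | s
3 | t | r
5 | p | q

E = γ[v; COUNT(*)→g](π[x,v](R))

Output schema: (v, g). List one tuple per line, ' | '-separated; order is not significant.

Per-node cardinality:
  R → 5
  π[x,v](R) → 5
  γ[v; COUNT(*)→g](π[x,v](R)) → 4

== RESULT ==
v | g
q | 1
r | 1
s | 2
t | 1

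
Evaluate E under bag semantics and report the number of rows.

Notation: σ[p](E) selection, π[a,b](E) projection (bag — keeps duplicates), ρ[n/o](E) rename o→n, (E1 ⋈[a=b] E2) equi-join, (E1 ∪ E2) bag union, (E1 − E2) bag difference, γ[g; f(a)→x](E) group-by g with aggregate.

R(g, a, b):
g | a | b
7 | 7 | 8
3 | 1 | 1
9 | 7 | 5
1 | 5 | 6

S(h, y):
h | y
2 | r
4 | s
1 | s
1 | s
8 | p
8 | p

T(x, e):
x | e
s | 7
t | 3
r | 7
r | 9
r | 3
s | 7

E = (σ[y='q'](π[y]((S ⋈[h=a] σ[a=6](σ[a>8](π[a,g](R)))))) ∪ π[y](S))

Per-node cardinality:
  S → 6
  R → 4
  π[a,g](R) → 4
  σ[a>8](π[a,g](R)) → 0
  σ[a=6](σ[a>8](π[a,g](R))) → 0
  (S ⋈[h=a] σ[a=6](σ[a>8](π[a,g](R)))) → 0
  π[y]((S ⋈[h=a] σ[a=6](σ[a>8](π[a,g](R))))) → 0
  σ[y='q'](π[y]((S ⋈[h=a] σ[a=6](σ[a>8](π[a,g](R)))))) → 0
  S → 6
  π[y](S) → 6
  (σ[y='q'](π[y]((S ⋈[h=a] σ[a=6](σ[a>8](π[a,g](R)))))) ∪ π[y](S)) → 6

|E| = 6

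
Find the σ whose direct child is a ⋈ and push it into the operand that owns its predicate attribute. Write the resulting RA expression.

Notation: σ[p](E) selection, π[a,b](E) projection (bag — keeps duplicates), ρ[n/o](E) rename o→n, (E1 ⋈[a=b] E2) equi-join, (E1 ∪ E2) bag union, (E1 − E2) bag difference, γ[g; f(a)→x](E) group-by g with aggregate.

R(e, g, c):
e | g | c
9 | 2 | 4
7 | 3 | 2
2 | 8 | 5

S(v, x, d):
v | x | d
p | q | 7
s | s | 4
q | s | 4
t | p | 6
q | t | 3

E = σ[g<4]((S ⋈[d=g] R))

σ filters on g, owned by the right side.
E' = (S ⋈[d=g] σ[g<4](R))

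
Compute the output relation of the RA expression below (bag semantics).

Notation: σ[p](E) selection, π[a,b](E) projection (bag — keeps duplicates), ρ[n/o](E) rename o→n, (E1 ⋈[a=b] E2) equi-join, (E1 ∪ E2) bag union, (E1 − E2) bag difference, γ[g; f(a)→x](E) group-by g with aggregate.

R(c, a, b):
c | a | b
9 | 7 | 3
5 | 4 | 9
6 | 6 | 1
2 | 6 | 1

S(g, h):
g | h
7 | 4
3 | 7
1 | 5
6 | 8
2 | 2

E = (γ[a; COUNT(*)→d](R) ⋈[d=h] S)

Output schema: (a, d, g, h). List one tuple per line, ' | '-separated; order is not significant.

Row counts bottom-up:
  R → 4
  γ[a; COUNT(*)→d](R) → 3
  S → 5
  (γ[a; COUNT(*)→d](R) ⋈[d=h] S) → 1

== RESULT ==
a | d | g | h
6 | 2 | 2 | 2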